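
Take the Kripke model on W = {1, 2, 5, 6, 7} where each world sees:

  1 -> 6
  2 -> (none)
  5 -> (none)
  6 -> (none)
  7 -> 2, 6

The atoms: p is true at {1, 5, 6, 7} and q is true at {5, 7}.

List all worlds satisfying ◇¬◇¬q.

1: successors {6}; ¬◇¬q there: 6:T. ✓
2: no successors, so ◇¬◇¬q fails. ✗
5: no successors, so ◇¬◇¬q fails. ✗
6: no successors, so ◇¬◇¬q fails. ✗
7: successors {2, 6}; ¬◇¬q there: 2:T, 6:T. ✓

{1, 7}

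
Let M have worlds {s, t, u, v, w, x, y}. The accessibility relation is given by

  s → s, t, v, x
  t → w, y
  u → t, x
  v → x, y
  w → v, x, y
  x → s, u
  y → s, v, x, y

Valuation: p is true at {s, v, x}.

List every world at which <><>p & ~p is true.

{t, u, w, y}

s: <><>p is T, ~p is F. ✗
t: <><>p is T, ~p is T. ✓
u: <><>p is T, ~p is T. ✓
v: <><>p is T, ~p is F. ✗
w: <><>p is T, ~p is T. ✓
x: <><>p is T, ~p is F. ✗
y: <><>p is T, ~p is T. ✓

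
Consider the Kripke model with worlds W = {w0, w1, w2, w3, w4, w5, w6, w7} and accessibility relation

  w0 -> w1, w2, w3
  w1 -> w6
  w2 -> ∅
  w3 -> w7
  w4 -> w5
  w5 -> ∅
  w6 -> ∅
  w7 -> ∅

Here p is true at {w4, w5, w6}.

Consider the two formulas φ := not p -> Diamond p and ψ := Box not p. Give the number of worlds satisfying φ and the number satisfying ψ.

4 and 6

For not p -> Diamond p:
w0: not p is T, Diamond p is F. ✗
w1: not p is T, Diamond p is T. ✓
w2: not p is T, Diamond p is F. ✗
w3: not p is T, Diamond p is F. ✗
w4: not p is F, Diamond p is T. ✓
w5: not p is F, Diamond p is F. ✓
w6: not p is F, Diamond p is F. ✓
w7: not p is T, Diamond p is F. ✗
— 4 worlds.
For Box not p:
w0: successors {w1, w2, w3}; not p there: w1:T, w2:T, w3:T. ✓
w1: successors {w6}; not p there: w6:F. ✗
w2: no successors, so Box not p holds vacuously. ✓
w3: successors {w7}; not p there: w7:T. ✓
w4: successors {w5}; not p there: w5:F. ✗
w5: no successors, so Box not p holds vacuously. ✓
w6: no successors, so Box not p holds vacuously. ✓
w7: no successors, so Box not p holds vacuously. ✓
— 6 worlds.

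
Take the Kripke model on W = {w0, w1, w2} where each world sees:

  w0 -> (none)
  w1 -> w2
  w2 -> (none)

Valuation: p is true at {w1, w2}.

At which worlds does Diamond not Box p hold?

w0: no successors, so Diamond not Box p fails. ✗
w1: successors {w2}; not Box p there: w2:F. ✗
w2: no successors, so Diamond not Box p fails. ✗

∅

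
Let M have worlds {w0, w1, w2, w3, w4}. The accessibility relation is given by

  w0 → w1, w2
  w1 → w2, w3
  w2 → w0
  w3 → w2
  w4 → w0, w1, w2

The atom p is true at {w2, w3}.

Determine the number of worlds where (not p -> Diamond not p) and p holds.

w0: not p -> Diamond not p is T, p is F. ✗
w1: not p -> Diamond not p is F, p is F. ✗
w2: not p -> Diamond not p is T, p is T. ✓
w3: not p -> Diamond not p is T, p is T. ✓
w4: not p -> Diamond not p is T, p is F. ✗
Satisfying worlds: {w2, w3}.

2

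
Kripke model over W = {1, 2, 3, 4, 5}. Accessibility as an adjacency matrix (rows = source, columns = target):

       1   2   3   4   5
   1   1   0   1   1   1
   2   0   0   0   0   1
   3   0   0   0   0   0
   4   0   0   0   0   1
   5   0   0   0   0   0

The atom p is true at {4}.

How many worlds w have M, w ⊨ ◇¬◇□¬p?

3

1: successors {1, 3, 4, 5}; ¬◇□¬p there: 1:F, 3:T, 4:F, 5:T. ✓
2: successors {5}; ¬◇□¬p there: 5:T. ✓
3: no successors, so ◇¬◇□¬p fails. ✗
4: successors {5}; ¬◇□¬p there: 5:T. ✓
5: no successors, so ◇¬◇□¬p fails. ✗
Satisfying worlds: {1, 2, 4}.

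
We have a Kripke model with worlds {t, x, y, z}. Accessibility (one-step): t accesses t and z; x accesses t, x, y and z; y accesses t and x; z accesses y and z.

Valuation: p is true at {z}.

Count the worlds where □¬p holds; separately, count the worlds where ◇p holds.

For □¬p:
t: successors {t, z}; ¬p there: t:T, z:F. ✗
x: successors {t, x, y, z}; ¬p there: t:T, x:T, y:T, z:F. ✗
y: successors {t, x}; ¬p there: t:T, x:T. ✓
z: successors {y, z}; ¬p there: y:T, z:F. ✗
— 1 world.
For ◇p:
t: successors {t, z}; p there: t:F, z:T. ✓
x: successors {t, x, y, z}; p there: t:F, x:F, y:F, z:T. ✓
y: successors {t, x}; p there: t:F, x:F. ✗
z: successors {y, z}; p there: y:F, z:T. ✓
— 3 worlds.

1 and 3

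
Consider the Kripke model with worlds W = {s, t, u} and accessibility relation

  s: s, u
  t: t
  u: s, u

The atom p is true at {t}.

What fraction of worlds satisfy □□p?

1/3

s: successors {s, u}; □p there: s:F, u:F. ✗
t: successors {t}; □p there: t:T. ✓
u: successors {s, u}; □p there: s:F, u:F. ✗
That's 1 of 3 worlds, so 1/3.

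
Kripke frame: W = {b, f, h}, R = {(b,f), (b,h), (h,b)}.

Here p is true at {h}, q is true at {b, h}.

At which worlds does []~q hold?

b: successors {f, h}; ~q there: f:T, h:F. ✗
f: no successors, so []~q holds vacuously. ✓
h: successors {b}; ~q there: b:F. ✗

{f}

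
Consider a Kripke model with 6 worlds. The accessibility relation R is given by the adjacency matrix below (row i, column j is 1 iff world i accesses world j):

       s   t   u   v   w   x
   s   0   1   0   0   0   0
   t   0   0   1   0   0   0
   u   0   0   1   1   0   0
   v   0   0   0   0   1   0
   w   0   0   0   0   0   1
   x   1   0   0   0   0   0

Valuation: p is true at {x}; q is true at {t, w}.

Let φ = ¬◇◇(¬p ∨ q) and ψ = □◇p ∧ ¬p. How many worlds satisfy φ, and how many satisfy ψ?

For ¬◇◇(¬p ∨ q):
s: ◇◇(¬p ∨ q) is T. ✗
t: ◇◇(¬p ∨ q) is T. ✗
u: ◇◇(¬p ∨ q) is T. ✗
v: ◇◇(¬p ∨ q) is F. ✓
w: ◇◇(¬p ∨ q) is T. ✗
x: ◇◇(¬p ∨ q) is T. ✗
— 1 world.
For □◇p ∧ ¬p:
s: □◇p is F, ¬p is T. ✗
t: □◇p is F, ¬p is T. ✗
u: □◇p is F, ¬p is T. ✗
v: □◇p is T, ¬p is T. ✓
w: □◇p is F, ¬p is T. ✗
x: □◇p is F, ¬p is F. ✗
— 1 world.

1 and 1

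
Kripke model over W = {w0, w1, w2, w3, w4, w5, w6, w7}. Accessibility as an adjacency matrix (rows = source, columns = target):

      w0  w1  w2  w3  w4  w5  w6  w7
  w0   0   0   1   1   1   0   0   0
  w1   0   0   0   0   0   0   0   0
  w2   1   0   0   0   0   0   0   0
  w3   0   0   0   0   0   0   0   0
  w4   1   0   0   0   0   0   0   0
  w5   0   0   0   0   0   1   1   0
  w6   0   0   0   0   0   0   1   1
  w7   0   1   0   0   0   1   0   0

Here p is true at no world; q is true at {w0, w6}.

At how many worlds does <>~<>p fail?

2

w0: successors {w2, w3, w4}; ~<>p there: w2:T, w3:T, w4:T. ✓
w1: no successors, so <>~<>p fails. ✗
w2: successors {w0}; ~<>p there: w0:T. ✓
w3: no successors, so <>~<>p fails. ✗
w4: successors {w0}; ~<>p there: w0:T. ✓
w5: successors {w5, w6}; ~<>p there: w5:T, w6:T. ✓
w6: successors {w6, w7}; ~<>p there: w6:T, w7:T. ✓
w7: successors {w1, w5}; ~<>p there: w1:T, w5:T. ✓
Satisfying worlds: {w0, w2, w4, w5, w6, w7}.
So <>~<>p fails at the other 2 worlds.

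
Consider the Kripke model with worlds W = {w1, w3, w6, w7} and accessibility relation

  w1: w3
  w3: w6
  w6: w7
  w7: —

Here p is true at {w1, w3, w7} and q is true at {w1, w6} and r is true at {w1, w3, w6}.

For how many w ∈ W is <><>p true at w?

1

w1: successors {w3}; <>p there: w3:F. ✗
w3: successors {w6}; <>p there: w6:T. ✓
w6: successors {w7}; <>p there: w7:F. ✗
w7: no successors, so <><>p fails. ✗
Satisfying worlds: {w3}.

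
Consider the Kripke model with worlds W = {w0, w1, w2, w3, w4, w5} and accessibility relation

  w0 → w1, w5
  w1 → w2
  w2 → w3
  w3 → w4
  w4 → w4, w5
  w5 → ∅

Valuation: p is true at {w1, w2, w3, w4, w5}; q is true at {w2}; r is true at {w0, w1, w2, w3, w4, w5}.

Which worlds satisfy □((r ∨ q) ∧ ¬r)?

w0: successors {w1, w5}; (r ∨ q) ∧ ¬r there: w1:F, w5:F. ✗
w1: successors {w2}; (r ∨ q) ∧ ¬r there: w2:F. ✗
w2: successors {w3}; (r ∨ q) ∧ ¬r there: w3:F. ✗
w3: successors {w4}; (r ∨ q) ∧ ¬r there: w4:F. ✗
w4: successors {w4, w5}; (r ∨ q) ∧ ¬r there: w4:F, w5:F. ✗
w5: no successors, so □((r ∨ q) ∧ ¬r) holds vacuously. ✓

{w5}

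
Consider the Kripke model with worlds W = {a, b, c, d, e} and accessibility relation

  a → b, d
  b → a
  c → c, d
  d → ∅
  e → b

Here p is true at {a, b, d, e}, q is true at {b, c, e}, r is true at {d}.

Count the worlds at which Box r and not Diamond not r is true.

a: Box r is F, not Diamond not r is F. ✗
b: Box r is F, not Diamond not r is F. ✗
c: Box r is F, not Diamond not r is F. ✗
d: Box r is T, not Diamond not r is T. ✓
e: Box r is F, not Diamond not r is F. ✗
Satisfying worlds: {d}.

1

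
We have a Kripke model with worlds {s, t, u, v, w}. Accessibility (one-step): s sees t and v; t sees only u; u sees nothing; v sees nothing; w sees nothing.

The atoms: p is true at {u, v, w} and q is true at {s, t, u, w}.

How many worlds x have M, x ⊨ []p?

4

s: successors {t, v}; p there: t:F, v:T. ✗
t: successors {u}; p there: u:T. ✓
u: no successors, so []p holds vacuously. ✓
v: no successors, so []p holds vacuously. ✓
w: no successors, so []p holds vacuously. ✓
Satisfying worlds: {t, u, v, w}.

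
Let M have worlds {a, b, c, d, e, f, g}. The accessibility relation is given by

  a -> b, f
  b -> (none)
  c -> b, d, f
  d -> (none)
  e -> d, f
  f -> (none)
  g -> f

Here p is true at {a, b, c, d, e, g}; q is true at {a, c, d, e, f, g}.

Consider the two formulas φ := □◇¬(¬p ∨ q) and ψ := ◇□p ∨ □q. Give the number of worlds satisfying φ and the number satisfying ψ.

For □◇¬(¬p ∨ q):
a: successors {b, f}; ◇¬(¬p ∨ q) there: b:F, f:F. ✗
b: no successors, so □◇¬(¬p ∨ q) holds vacuously. ✓
c: successors {b, d, f}; ◇¬(¬p ∨ q) there: b:F, d:F, f:F. ✗
d: no successors, so □◇¬(¬p ∨ q) holds vacuously. ✓
e: successors {d, f}; ◇¬(¬p ∨ q) there: d:F, f:F. ✗
f: no successors, so □◇¬(¬p ∨ q) holds vacuously. ✓
g: successors {f}; ◇¬(¬p ∨ q) there: f:F. ✗
— 3 worlds.
For ◇□p ∨ □q:
a: ◇□p is T, □q is F. ✓
b: ◇□p is F, □q is T. ✓
c: ◇□p is T, □q is F. ✓
d: ◇□p is F, □q is T. ✓
e: ◇□p is T, □q is T. ✓
f: ◇□p is F, □q is T. ✓
g: ◇□p is T, □q is T. ✓
— 7 worlds.

3 and 7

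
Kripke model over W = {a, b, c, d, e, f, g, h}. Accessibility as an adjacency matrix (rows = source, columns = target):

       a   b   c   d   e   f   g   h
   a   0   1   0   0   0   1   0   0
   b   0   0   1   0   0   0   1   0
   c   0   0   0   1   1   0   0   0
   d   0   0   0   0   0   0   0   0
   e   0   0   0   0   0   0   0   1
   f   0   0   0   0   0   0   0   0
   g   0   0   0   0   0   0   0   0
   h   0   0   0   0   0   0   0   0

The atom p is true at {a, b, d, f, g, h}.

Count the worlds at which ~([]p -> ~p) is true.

5

a: []p -> ~p is F. ✓
b: []p -> ~p is T. ✗
c: []p -> ~p is T. ✗
d: []p -> ~p is F. ✓
e: []p -> ~p is T. ✗
f: []p -> ~p is F. ✓
g: []p -> ~p is F. ✓
h: []p -> ~p is F. ✓
Satisfying worlds: {a, d, f, g, h}.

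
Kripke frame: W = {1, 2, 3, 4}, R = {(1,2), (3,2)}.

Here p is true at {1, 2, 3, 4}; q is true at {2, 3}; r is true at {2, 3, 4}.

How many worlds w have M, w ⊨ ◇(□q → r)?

1: successors {2}; □q → r there: 2:T. ✓
2: no successors, so ◇(□q → r) fails. ✗
3: successors {2}; □q → r there: 2:T. ✓
4: no successors, so ◇(□q → r) fails. ✗
Satisfying worlds: {1, 3}.

2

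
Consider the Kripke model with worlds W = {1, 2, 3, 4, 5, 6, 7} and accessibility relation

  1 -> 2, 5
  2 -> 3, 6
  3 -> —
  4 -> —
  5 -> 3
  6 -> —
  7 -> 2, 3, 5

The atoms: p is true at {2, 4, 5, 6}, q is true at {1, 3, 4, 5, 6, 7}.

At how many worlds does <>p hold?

3

1: successors {2, 5}; p there: 2:T, 5:T. ✓
2: successors {3, 6}; p there: 3:F, 6:T. ✓
3: no successors, so <>p fails. ✗
4: no successors, so <>p fails. ✗
5: successors {3}; p there: 3:F. ✗
6: no successors, so <>p fails. ✗
7: successors {2, 3, 5}; p there: 2:T, 3:F, 5:T. ✓
Satisfying worlds: {1, 2, 7}.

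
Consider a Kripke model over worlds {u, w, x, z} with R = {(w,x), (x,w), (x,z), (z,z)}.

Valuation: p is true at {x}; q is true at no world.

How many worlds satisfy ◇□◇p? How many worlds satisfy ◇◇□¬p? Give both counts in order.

For ◇□◇p:
u: no successors, so ◇□◇p fails. ✗
w: successors {x}; □◇p there: x:F. ✗
x: successors {w, z}; □◇p there: w:F, z:F. ✗
z: successors {z}; □◇p there: z:F. ✗
— 0 worlds.
For ◇◇□¬p:
u: no successors, so ◇◇□¬p fails. ✗
w: successors {x}; ◇□¬p there: x:T. ✓
x: successors {w, z}; ◇□¬p there: w:T, z:T. ✓
z: successors {z}; ◇□¬p there: z:T. ✓
— 3 worlds.

0 and 3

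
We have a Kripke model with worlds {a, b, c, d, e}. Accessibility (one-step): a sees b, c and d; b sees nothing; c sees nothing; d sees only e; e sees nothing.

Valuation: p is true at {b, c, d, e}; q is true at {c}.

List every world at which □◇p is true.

{b, c, e}

a: successors {b, c, d}; ◇p there: b:F, c:F, d:T. ✗
b: no successors, so □◇p holds vacuously. ✓
c: no successors, so □◇p holds vacuously. ✓
d: successors {e}; ◇p there: e:F. ✗
e: no successors, so □◇p holds vacuously. ✓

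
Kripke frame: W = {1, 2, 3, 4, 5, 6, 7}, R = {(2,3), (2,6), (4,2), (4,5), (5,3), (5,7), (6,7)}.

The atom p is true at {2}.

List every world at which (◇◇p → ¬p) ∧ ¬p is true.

1: ◇◇p → ¬p is T, ¬p is T. ✓
2: ◇◇p → ¬p is T, ¬p is F. ✗
3: ◇◇p → ¬p is T, ¬p is T. ✓
4: ◇◇p → ¬p is T, ¬p is T. ✓
5: ◇◇p → ¬p is T, ¬p is T. ✓
6: ◇◇p → ¬p is T, ¬p is T. ✓
7: ◇◇p → ¬p is T, ¬p is T. ✓

{1, 3, 4, 5, 6, 7}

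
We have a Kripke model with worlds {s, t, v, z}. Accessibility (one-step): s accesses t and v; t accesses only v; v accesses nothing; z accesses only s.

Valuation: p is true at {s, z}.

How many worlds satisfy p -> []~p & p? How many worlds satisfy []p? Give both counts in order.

3 and 2

For p -> []~p & p:
s: p is T, []~p & p is T. ✓
t: p is F, []~p & p is F. ✓
v: p is F, []~p & p is F. ✓
z: p is T, []~p & p is F. ✗
— 3 worlds.
For []p:
s: successors {t, v}; p there: t:F, v:F. ✗
t: successors {v}; p there: v:F. ✗
v: no successors, so []p holds vacuously. ✓
z: successors {s}; p there: s:T. ✓
— 2 worlds.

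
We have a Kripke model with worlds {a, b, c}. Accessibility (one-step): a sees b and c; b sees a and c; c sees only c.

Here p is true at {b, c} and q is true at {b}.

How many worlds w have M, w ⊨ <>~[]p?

a: successors {b, c}; ~[]p there: b:T, c:F. ✓
b: successors {a, c}; ~[]p there: a:F, c:F. ✗
c: successors {c}; ~[]p there: c:F. ✗
Satisfying worlds: {a}.

1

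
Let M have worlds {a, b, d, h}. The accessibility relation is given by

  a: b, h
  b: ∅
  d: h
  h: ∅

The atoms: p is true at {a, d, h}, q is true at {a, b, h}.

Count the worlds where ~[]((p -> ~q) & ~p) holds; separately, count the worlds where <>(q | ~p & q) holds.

2 and 2

For ~[]((p -> ~q) & ~p):
a: []((p -> ~q) & ~p) is F. ✓
b: []((p -> ~q) & ~p) is T. ✗
d: []((p -> ~q) & ~p) is F. ✓
h: []((p -> ~q) & ~p) is T. ✗
— 2 worlds.
For <>(q | ~p & q):
a: successors {b, h}; q | ~p & q there: b:T, h:T. ✓
b: no successors, so <>(q | ~p & q) fails. ✗
d: successors {h}; q | ~p & q there: h:T. ✓
h: no successors, so <>(q | ~p & q) fails. ✗
— 2 worlds.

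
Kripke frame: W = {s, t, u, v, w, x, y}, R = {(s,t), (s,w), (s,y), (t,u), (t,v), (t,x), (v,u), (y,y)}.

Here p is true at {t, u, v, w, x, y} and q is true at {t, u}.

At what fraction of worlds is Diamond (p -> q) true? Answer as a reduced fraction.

s: successors {t, w, y}; p -> q there: t:T, w:F, y:F. ✓
t: successors {u, v, x}; p -> q there: u:T, v:F, x:F. ✓
u: no successors, so Diamond (p -> q) fails. ✗
v: successors {u}; p -> q there: u:T. ✓
w: no successors, so Diamond (p -> q) fails. ✗
x: no successors, so Diamond (p -> q) fails. ✗
y: successors {y}; p -> q there: y:F. ✗
That's 3 of 7 worlds, so 3/7.

3/7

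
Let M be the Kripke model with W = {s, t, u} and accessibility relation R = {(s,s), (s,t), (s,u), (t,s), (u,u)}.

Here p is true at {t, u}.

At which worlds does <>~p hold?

{s, t}

s: successors {s, t, u}; ~p there: s:T, t:F, u:F. ✓
t: successors {s}; ~p there: s:T. ✓
u: successors {u}; ~p there: u:F. ✗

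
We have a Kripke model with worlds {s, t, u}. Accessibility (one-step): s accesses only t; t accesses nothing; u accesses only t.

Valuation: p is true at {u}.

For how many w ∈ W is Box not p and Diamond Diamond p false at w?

s: Box not p is T, Diamond Diamond p is F. ✗
t: Box not p is T, Diamond Diamond p is F. ✗
u: Box not p is T, Diamond Diamond p is F. ✗
Satisfying worlds: ∅.
So Box not p and Diamond Diamond p fails at the other 3 worlds.

3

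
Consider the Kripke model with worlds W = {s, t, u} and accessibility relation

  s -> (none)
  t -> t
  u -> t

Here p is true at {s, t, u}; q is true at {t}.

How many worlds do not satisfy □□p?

s: no successors, so □□p holds vacuously. ✓
t: successors {t}; □p there: t:T. ✓
u: successors {t}; □p there: t:T. ✓
Satisfying worlds: {s, t, u}.
So □□p fails at the other 0 worlds.

0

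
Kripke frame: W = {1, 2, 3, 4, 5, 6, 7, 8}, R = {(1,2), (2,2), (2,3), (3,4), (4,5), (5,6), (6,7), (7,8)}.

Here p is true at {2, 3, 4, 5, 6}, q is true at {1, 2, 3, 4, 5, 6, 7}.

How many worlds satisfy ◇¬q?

1

1: successors {2}; ¬q there: 2:F. ✗
2: successors {2, 3}; ¬q there: 2:F, 3:F. ✗
3: successors {4}; ¬q there: 4:F. ✗
4: successors {5}; ¬q there: 5:F. ✗
5: successors {6}; ¬q there: 6:F. ✗
6: successors {7}; ¬q there: 7:F. ✗
7: successors {8}; ¬q there: 8:T. ✓
8: no successors, so ◇¬q fails. ✗
Satisfying worlds: {7}.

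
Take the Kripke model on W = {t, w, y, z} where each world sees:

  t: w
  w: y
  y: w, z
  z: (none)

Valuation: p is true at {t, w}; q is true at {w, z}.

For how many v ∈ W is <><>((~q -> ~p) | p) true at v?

t: successors {w}; <>((~q -> ~p) | p) there: w:T. ✓
w: successors {y}; <>((~q -> ~p) | p) there: y:T. ✓
y: successors {w, z}; <>((~q -> ~p) | p) there: w:T, z:F. ✓
z: no successors, so <><>((~q -> ~p) | p) fails. ✗
Satisfying worlds: {t, w, y}.

3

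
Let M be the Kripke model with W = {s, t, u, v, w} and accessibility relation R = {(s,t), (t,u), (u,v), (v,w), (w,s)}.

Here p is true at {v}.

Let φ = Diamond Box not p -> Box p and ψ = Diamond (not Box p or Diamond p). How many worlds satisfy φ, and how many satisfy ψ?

2 and 5

For Diamond Box not p -> Box p:
s: Diamond Box not p is T, Box p is F. ✗
t: Diamond Box not p is F, Box p is F. ✓
u: Diamond Box not p is T, Box p is T. ✓
v: Diamond Box not p is T, Box p is F. ✗
w: Diamond Box not p is T, Box p is F. ✗
— 2 worlds.
For Diamond (not Box p or Diamond p):
s: successors {t}; not Box p or Diamond p there: t:T. ✓
t: successors {u}; not Box p or Diamond p there: u:T. ✓
u: successors {v}; not Box p or Diamond p there: v:T. ✓
v: successors {w}; not Box p or Diamond p there: w:T. ✓
w: successors {s}; not Box p or Diamond p there: s:T. ✓
— 5 worlds.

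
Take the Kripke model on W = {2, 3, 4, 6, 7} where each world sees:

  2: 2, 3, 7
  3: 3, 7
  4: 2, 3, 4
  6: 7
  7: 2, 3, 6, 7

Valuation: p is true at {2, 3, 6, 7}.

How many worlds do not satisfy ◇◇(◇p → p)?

0

2: successors {2, 3, 7}; ◇(◇p → p) there: 2:T, 3:T, 7:T. ✓
3: successors {3, 7}; ◇(◇p → p) there: 3:T, 7:T. ✓
4: successors {2, 3, 4}; ◇(◇p → p) there: 2:T, 3:T, 4:T. ✓
6: successors {7}; ◇(◇p → p) there: 7:T. ✓
7: successors {2, 3, 6, 7}; ◇(◇p → p) there: 2:T, 3:T, 6:T, 7:T. ✓
Satisfying worlds: {2, 3, 4, 6, 7}.
So ◇◇(◇p → p) fails at the other 0 worlds.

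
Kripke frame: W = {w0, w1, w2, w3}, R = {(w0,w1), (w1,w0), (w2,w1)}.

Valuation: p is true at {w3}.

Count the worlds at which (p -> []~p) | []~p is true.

4

w0: p -> []~p is T, []~p is T. ✓
w1: p -> []~p is T, []~p is T. ✓
w2: p -> []~p is T, []~p is T. ✓
w3: p -> []~p is T, []~p is T. ✓
Satisfying worlds: {w0, w1, w2, w3}.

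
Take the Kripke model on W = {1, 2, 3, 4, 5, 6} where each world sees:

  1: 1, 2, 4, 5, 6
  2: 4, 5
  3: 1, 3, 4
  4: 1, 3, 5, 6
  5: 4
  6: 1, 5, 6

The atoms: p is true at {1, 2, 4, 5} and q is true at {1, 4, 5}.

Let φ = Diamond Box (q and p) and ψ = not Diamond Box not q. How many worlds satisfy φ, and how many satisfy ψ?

4 and 6

For Diamond Box (q and p):
1: successors {1, 2, 4, 5, 6}; Box (q and p) there: 1:F, 2:T, 4:F, 5:T, 6:F. ✓
2: successors {4, 5}; Box (q and p) there: 4:F, 5:T. ✓
3: successors {1, 3, 4}; Box (q and p) there: 1:F, 3:F, 4:F. ✗
4: successors {1, 3, 5, 6}; Box (q and p) there: 1:F, 3:F, 5:T, 6:F. ✓
5: successors {4}; Box (q and p) there: 4:F. ✗
6: successors {1, 5, 6}; Box (q and p) there: 1:F, 5:T, 6:F. ✓
— 4 worlds.
For not Diamond Box not q:
1: Diamond Box not q is F. ✓
2: Diamond Box not q is F. ✓
3: Diamond Box not q is F. ✓
4: Diamond Box not q is F. ✓
5: Diamond Box not q is F. ✓
6: Diamond Box not q is F. ✓
— 6 worlds.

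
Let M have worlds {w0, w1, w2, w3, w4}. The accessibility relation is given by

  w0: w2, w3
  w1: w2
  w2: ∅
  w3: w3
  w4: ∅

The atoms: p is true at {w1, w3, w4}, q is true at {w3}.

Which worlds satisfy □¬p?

w0: successors {w2, w3}; ¬p there: w2:T, w3:F. ✗
w1: successors {w2}; ¬p there: w2:T. ✓
w2: no successors, so □¬p holds vacuously. ✓
w3: successors {w3}; ¬p there: w3:F. ✗
w4: no successors, so □¬p holds vacuously. ✓

{w1, w2, w4}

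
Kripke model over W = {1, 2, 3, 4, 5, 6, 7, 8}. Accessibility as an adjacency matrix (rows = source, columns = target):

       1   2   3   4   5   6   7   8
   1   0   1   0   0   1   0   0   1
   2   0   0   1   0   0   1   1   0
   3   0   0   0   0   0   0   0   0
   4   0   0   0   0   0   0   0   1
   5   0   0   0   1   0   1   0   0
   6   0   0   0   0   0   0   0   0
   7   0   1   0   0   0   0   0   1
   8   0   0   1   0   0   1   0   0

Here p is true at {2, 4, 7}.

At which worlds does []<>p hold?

1: successors {2, 5, 8}; <>p there: 2:T, 5:T, 8:F. ✗
2: successors {3, 6, 7}; <>p there: 3:F, 6:F, 7:T. ✗
3: no successors, so []<>p holds vacuously. ✓
4: successors {8}; <>p there: 8:F. ✗
5: successors {4, 6}; <>p there: 4:F, 6:F. ✗
6: no successors, so []<>p holds vacuously. ✓
7: successors {2, 8}; <>p there: 2:T, 8:F. ✗
8: successors {3, 6}; <>p there: 3:F, 6:F. ✗

{3, 6}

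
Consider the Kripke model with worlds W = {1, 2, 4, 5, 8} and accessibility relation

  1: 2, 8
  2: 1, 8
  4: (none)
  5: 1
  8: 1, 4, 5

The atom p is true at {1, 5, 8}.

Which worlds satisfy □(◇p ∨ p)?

1: successors {2, 8}; ◇p ∨ p there: 2:T, 8:T. ✓
2: successors {1, 8}; ◇p ∨ p there: 1:T, 8:T. ✓
4: no successors, so □(◇p ∨ p) holds vacuously. ✓
5: successors {1}; ◇p ∨ p there: 1:T. ✓
8: successors {1, 4, 5}; ◇p ∨ p there: 1:T, 4:F, 5:T. ✗

{1, 2, 4, 5}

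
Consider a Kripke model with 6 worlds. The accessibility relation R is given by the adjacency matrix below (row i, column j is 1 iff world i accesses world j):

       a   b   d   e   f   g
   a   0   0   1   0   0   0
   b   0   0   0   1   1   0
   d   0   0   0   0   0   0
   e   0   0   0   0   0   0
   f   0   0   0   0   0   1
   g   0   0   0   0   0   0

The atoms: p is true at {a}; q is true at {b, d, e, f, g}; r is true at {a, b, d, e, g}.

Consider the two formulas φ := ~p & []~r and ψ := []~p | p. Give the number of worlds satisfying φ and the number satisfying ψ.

For ~p & []~r:
a: ~p is F, []~r is F. ✗
b: ~p is T, []~r is F. ✗
d: ~p is T, []~r is T. ✓
e: ~p is T, []~r is T. ✓
f: ~p is T, []~r is F. ✗
g: ~p is T, []~r is T. ✓
— 3 worlds.
For []~p | p:
a: []~p is T, p is T. ✓
b: []~p is T, p is F. ✓
d: []~p is T, p is F. ✓
e: []~p is T, p is F. ✓
f: []~p is T, p is F. ✓
g: []~p is T, p is F. ✓
— 6 worlds.

3 and 6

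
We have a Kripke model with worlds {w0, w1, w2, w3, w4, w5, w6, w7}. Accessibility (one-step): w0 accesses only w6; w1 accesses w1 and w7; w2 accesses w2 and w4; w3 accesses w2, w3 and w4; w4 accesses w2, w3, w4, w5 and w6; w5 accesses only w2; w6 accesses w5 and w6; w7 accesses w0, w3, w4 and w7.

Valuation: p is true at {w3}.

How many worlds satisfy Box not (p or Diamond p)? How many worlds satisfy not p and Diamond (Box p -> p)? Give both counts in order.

3 and 7

For Box not (p or Diamond p):
w0: successors {w6}; not (p or Diamond p) there: w6:T. ✓
w1: successors {w1, w7}; not (p or Diamond p) there: w1:T, w7:F. ✗
w2: successors {w2, w4}; not (p or Diamond p) there: w2:T, w4:F. ✗
w3: successors {w2, w3, w4}; not (p or Diamond p) there: w2:T, w3:F, w4:F. ✗
w4: successors {w2, w3, w4, w5, w6}; not (p or Diamond p) there: w2:T, w3:F, w4:F, w5:T, w6:T. ✗
w5: successors {w2}; not (p or Diamond p) there: w2:T. ✓
w6: successors {w5, w6}; not (p or Diamond p) there: w5:T, w6:T. ✓
w7: successors {w0, w3, w4, w7}; not (p or Diamond p) there: w0:T, w3:F, w4:F, w7:F. ✗
— 3 worlds.
For not p and Diamond (Box p -> p):
w0: not p is T, Diamond (Box p -> p) is T. ✓
w1: not p is T, Diamond (Box p -> p) is T. ✓
w2: not p is T, Diamond (Box p -> p) is T. ✓
w3: not p is F, Diamond (Box p -> p) is T. ✗
w4: not p is T, Diamond (Box p -> p) is T. ✓
w5: not p is T, Diamond (Box p -> p) is T. ✓
w6: not p is T, Diamond (Box p -> p) is T. ✓
w7: not p is T, Diamond (Box p -> p) is T. ✓
— 7 worlds.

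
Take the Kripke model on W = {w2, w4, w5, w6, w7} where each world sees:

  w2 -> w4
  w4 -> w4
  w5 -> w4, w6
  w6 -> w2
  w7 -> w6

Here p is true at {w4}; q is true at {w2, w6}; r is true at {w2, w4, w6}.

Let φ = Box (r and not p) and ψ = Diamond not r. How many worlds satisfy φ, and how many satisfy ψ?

For Box (r and not p):
w2: successors {w4}; r and not p there: w4:F. ✗
w4: successors {w4}; r and not p there: w4:F. ✗
w5: successors {w4, w6}; r and not p there: w4:F, w6:T. ✗
w6: successors {w2}; r and not p there: w2:T. ✓
w7: successors {w6}; r and not p there: w6:T. ✓
— 2 worlds.
For Diamond not r:
w2: successors {w4}; not r there: w4:F. ✗
w4: successors {w4}; not r there: w4:F. ✗
w5: successors {w4, w6}; not r there: w4:F, w6:F. ✗
w6: successors {w2}; not r there: w2:F. ✗
w7: successors {w6}; not r there: w6:F. ✗
— 0 worlds.

2 and 0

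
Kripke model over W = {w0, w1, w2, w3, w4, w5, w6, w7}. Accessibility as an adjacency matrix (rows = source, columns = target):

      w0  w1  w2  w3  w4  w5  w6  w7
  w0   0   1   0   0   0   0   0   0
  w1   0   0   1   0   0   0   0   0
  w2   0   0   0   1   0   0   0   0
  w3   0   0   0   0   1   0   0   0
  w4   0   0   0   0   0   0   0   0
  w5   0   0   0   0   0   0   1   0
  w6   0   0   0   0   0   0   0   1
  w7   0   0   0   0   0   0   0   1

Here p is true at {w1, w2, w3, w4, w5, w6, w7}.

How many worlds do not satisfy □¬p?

w0: successors {w1}; ¬p there: w1:F. ✗
w1: successors {w2}; ¬p there: w2:F. ✗
w2: successors {w3}; ¬p there: w3:F. ✗
w3: successors {w4}; ¬p there: w4:F. ✗
w4: no successors, so □¬p holds vacuously. ✓
w5: successors {w6}; ¬p there: w6:F. ✗
w6: successors {w7}; ¬p there: w7:F. ✗
w7: successors {w7}; ¬p there: w7:F. ✗
Satisfying worlds: {w4}.
So □¬p fails at the other 7 worlds.

7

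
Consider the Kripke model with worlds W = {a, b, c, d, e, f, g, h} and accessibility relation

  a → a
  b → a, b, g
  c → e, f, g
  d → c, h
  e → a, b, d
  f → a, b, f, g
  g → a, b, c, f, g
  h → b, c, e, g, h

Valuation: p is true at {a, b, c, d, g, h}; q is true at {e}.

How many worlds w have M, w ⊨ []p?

a: successors {a}; p there: a:T. ✓
b: successors {a, b, g}; p there: a:T, b:T, g:T. ✓
c: successors {e, f, g}; p there: e:F, f:F, g:T. ✗
d: successors {c, h}; p there: c:T, h:T. ✓
e: successors {a, b, d}; p there: a:T, b:T, d:T. ✓
f: successors {a, b, f, g}; p there: a:T, b:T, f:F, g:T. ✗
g: successors {a, b, c, f, g}; p there: a:T, b:T, c:T, f:F, g:T. ✗
h: successors {b, c, e, g, h}; p there: b:T, c:T, e:F, g:T, h:T. ✗
Satisfying worlds: {a, b, d, e}.

4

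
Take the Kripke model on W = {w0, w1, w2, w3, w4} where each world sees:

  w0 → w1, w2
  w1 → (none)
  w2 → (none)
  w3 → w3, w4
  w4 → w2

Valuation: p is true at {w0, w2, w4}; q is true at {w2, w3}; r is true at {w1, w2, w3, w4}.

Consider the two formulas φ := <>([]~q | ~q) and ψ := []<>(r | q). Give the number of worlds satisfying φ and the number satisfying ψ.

For <>([]~q | ~q):
w0: successors {w1, w2}; []~q | ~q there: w1:T, w2:T. ✓
w1: no successors, so <>([]~q | ~q) fails. ✗
w2: no successors, so <>([]~q | ~q) fails. ✗
w3: successors {w3, w4}; []~q | ~q there: w3:F, w4:T. ✓
w4: successors {w2}; []~q | ~q there: w2:T. ✓
— 3 worlds.
For []<>(r | q):
w0: successors {w1, w2}; <>(r | q) there: w1:F, w2:F. ✗
w1: no successors, so []<>(r | q) holds vacuously. ✓
w2: no successors, so []<>(r | q) holds vacuously. ✓
w3: successors {w3, w4}; <>(r | q) there: w3:T, w4:T. ✓
w4: successors {w2}; <>(r | q) there: w2:F. ✗
— 3 worlds.

3 and 3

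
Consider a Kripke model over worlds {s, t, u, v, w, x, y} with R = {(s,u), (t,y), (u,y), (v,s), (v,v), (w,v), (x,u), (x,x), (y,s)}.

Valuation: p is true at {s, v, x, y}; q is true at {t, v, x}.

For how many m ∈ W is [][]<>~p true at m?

2

s: successors {u}; []<>~p there: u:F. ✗
t: successors {y}; []<>~p there: y:T. ✓
u: successors {y}; []<>~p there: y:T. ✓
v: successors {s, v}; []<>~p there: s:F, v:F. ✗
w: successors {v}; []<>~p there: v:F. ✗
x: successors {u, x}; []<>~p there: u:F, x:F. ✗
y: successors {s}; []<>~p there: s:F. ✗
Satisfying worlds: {t, u}.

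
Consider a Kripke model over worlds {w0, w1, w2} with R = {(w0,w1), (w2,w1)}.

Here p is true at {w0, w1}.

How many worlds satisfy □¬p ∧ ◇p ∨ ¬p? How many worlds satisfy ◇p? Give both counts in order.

For □¬p ∧ ◇p ∨ ¬p:
w0: □¬p ∧ ◇p is F, ¬p is F. ✗
w1: □¬p ∧ ◇p is F, ¬p is F. ✗
w2: □¬p ∧ ◇p is F, ¬p is T. ✓
— 1 world.
For ◇p:
w0: successors {w1}; p there: w1:T. ✓
w1: no successors, so ◇p fails. ✗
w2: successors {w1}; p there: w1:T. ✓
— 2 worlds.

1 and 2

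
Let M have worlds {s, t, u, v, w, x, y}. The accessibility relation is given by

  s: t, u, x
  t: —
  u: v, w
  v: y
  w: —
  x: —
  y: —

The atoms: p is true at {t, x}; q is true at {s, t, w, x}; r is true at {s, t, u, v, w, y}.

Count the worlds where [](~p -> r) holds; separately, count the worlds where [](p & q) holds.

7 and 4

For [](~p -> r):
s: successors {t, u, x}; ~p -> r there: t:T, u:T, x:T. ✓
t: no successors, so [](~p -> r) holds vacuously. ✓
u: successors {v, w}; ~p -> r there: v:T, w:T. ✓
v: successors {y}; ~p -> r there: y:T. ✓
w: no successors, so [](~p -> r) holds vacuously. ✓
x: no successors, so [](~p -> r) holds vacuously. ✓
y: no successors, so [](~p -> r) holds vacuously. ✓
— 7 worlds.
For [](p & q):
s: successors {t, u, x}; p & q there: t:T, u:F, x:T. ✗
t: no successors, so [](p & q) holds vacuously. ✓
u: successors {v, w}; p & q there: v:F, w:F. ✗
v: successors {y}; p & q there: y:F. ✗
w: no successors, so [](p & q) holds vacuously. ✓
x: no successors, so [](p & q) holds vacuously. ✓
y: no successors, so [](p & q) holds vacuously. ✓
— 4 worlds.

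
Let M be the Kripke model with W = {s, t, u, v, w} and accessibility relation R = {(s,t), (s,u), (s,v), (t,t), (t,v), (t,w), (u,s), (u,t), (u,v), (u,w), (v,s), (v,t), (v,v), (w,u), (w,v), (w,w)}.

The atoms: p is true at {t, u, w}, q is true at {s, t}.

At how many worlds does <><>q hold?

5

s: successors {t, u, v}; <>q there: t:T, u:T, v:T. ✓
t: successors {t, v, w}; <>q there: t:T, v:T, w:F. ✓
u: successors {s, t, v, w}; <>q there: s:T, t:T, v:T, w:F. ✓
v: successors {s, t, v}; <>q there: s:T, t:T, v:T. ✓
w: successors {u, v, w}; <>q there: u:T, v:T, w:F. ✓
Satisfying worlds: {s, t, u, v, w}.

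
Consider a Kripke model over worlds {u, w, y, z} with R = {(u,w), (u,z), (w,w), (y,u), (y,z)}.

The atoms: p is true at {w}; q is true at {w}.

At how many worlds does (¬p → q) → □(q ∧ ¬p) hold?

3

u: ¬p → q is F, □(q ∧ ¬p) is F. ✓
w: ¬p → q is T, □(q ∧ ¬p) is F. ✗
y: ¬p → q is F, □(q ∧ ¬p) is F. ✓
z: ¬p → q is F, □(q ∧ ¬p) is T. ✓
Satisfying worlds: {u, y, z}.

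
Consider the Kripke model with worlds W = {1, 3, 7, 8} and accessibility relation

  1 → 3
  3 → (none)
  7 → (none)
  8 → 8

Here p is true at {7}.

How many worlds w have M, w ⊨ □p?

1: successors {3}; p there: 3:F. ✗
3: no successors, so □p holds vacuously. ✓
7: no successors, so □p holds vacuously. ✓
8: successors {8}; p there: 8:F. ✗
Satisfying worlds: {3, 7}.

2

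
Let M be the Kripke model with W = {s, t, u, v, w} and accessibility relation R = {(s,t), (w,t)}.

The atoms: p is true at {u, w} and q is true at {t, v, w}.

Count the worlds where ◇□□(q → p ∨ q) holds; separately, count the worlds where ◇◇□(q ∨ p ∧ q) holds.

2 and 0

For ◇□□(q → p ∨ q):
s: successors {t}; □□(q → p ∨ q) there: t:T. ✓
t: no successors, so ◇□□(q → p ∨ q) fails. ✗
u: no successors, so ◇□□(q → p ∨ q) fails. ✗
v: no successors, so ◇□□(q → p ∨ q) fails. ✗
w: successors {t}; □□(q → p ∨ q) there: t:T. ✓
— 2 worlds.
For ◇◇□(q ∨ p ∧ q):
s: successors {t}; ◇□(q ∨ p ∧ q) there: t:F. ✗
t: no successors, so ◇◇□(q ∨ p ∧ q) fails. ✗
u: no successors, so ◇◇□(q ∨ p ∧ q) fails. ✗
v: no successors, so ◇◇□(q ∨ p ∧ q) fails. ✗
w: successors {t}; ◇□(q ∨ p ∧ q) there: t:F. ✗
— 0 worlds.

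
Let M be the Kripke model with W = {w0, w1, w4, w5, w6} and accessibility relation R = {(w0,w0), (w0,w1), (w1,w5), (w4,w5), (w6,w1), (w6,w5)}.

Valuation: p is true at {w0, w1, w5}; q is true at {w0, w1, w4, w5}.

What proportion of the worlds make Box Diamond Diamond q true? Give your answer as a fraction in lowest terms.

w0: successors {w0, w1}; Diamond Diamond q there: w0:T, w1:F. ✗
w1: successors {w5}; Diamond Diamond q there: w5:F. ✗
w4: successors {w5}; Diamond Diamond q there: w5:F. ✗
w5: no successors, so Box Diamond Diamond q holds vacuously. ✓
w6: successors {w1, w5}; Diamond Diamond q there: w1:F, w5:F. ✗
That's 1 of 5 worlds, so 1/5.

1/5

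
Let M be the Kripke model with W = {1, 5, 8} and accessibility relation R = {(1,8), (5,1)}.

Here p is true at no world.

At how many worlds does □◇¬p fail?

1

1: successors {8}; ◇¬p there: 8:F. ✗
5: successors {1}; ◇¬p there: 1:T. ✓
8: no successors, so □◇¬p holds vacuously. ✓
Satisfying worlds: {5, 8}.
So □◇¬p fails at the other 1 world.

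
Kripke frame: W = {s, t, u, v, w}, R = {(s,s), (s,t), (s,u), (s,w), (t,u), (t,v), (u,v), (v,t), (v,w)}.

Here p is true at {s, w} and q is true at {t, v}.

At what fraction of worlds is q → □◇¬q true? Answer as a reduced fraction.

3/5

s: q is F, □◇¬q is F. ✓
t: q is T, □◇¬q is F. ✗
u: q is F, □◇¬q is T. ✓
v: q is T, □◇¬q is F. ✗
w: q is F, □◇¬q is T. ✓
That's 3 of 5 worlds, so 3/5.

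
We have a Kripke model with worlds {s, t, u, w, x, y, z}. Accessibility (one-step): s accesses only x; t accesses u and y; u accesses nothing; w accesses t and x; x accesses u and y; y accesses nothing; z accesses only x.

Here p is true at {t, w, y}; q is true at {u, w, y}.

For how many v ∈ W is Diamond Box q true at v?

5

s: successors {x}; Box q there: x:T. ✓
t: successors {u, y}; Box q there: u:T, y:T. ✓
u: no successors, so Diamond Box q fails. ✗
w: successors {t, x}; Box q there: t:T, x:T. ✓
x: successors {u, y}; Box q there: u:T, y:T. ✓
y: no successors, so Diamond Box q fails. ✗
z: successors {x}; Box q there: x:T. ✓
Satisfying worlds: {s, t, w, x, z}.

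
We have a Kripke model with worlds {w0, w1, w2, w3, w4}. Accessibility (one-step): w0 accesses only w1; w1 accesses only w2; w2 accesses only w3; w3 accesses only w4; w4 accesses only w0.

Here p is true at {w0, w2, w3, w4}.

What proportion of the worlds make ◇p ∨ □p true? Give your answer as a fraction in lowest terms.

w0: ◇p is F, □p is F. ✗
w1: ◇p is T, □p is T. ✓
w2: ◇p is T, □p is T. ✓
w3: ◇p is T, □p is T. ✓
w4: ◇p is T, □p is T. ✓
That's 4 of 5 worlds, so 4/5.

4/5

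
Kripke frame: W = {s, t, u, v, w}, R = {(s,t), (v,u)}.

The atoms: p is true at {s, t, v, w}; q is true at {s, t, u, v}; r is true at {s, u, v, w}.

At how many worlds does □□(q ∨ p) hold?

5

s: successors {t}; □(q ∨ p) there: t:T. ✓
t: no successors, so □□(q ∨ p) holds vacuously. ✓
u: no successors, so □□(q ∨ p) holds vacuously. ✓
v: successors {u}; □(q ∨ p) there: u:T. ✓
w: no successors, so □□(q ∨ p) holds vacuously. ✓
Satisfying worlds: {s, t, u, v, w}.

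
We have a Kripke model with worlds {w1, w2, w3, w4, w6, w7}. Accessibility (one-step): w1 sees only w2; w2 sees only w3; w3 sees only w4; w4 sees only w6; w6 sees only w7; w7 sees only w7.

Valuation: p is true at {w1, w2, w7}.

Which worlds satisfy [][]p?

{w4, w6, w7}

w1: successors {w2}; []p there: w2:F. ✗
w2: successors {w3}; []p there: w3:F. ✗
w3: successors {w4}; []p there: w4:F. ✗
w4: successors {w6}; []p there: w6:T. ✓
w6: successors {w7}; []p there: w7:T. ✓
w7: successors {w7}; []p there: w7:T. ✓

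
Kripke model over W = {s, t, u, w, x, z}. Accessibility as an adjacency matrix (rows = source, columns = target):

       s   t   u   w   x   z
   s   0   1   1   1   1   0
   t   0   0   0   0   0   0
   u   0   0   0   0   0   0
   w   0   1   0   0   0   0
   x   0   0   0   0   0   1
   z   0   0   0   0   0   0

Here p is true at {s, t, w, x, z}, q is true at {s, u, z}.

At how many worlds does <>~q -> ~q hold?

5

s: <>~q is T, ~q is F. ✗
t: <>~q is F, ~q is T. ✓
u: <>~q is F, ~q is F. ✓
w: <>~q is T, ~q is T. ✓
x: <>~q is F, ~q is T. ✓
z: <>~q is F, ~q is F. ✓
Satisfying worlds: {t, u, w, x, z}.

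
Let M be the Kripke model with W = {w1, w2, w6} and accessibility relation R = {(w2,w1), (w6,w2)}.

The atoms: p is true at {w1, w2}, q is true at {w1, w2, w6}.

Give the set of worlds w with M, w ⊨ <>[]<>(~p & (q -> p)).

w1: no successors, so <>[]<>(~p & (q -> p)) fails. ✗
w2: successors {w1}; []<>(~p & (q -> p)) there: w1:T. ✓
w6: successors {w2}; []<>(~p & (q -> p)) there: w2:F. ✗

{w2}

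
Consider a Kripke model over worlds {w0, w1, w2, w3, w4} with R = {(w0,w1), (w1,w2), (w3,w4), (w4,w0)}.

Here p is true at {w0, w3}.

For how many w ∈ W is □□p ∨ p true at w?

4

w0: □□p is F, p is T. ✓
w1: □□p is T, p is F. ✓
w2: □□p is T, p is F. ✓
w3: □□p is T, p is T. ✓
w4: □□p is F, p is F. ✗
Satisfying worlds: {w0, w1, w2, w3}.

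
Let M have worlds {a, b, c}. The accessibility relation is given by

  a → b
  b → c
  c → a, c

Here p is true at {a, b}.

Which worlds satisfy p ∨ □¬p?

a: p is T, □¬p is F. ✓
b: p is T, □¬p is T. ✓
c: p is F, □¬p is F. ✗

{a, b}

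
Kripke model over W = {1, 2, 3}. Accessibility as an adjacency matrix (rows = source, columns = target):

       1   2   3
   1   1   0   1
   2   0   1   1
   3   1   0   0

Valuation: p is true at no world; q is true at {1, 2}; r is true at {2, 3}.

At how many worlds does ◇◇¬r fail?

1: successors {1, 3}; ◇¬r there: 1:T, 3:T. ✓
2: successors {2, 3}; ◇¬r there: 2:F, 3:T. ✓
3: successors {1}; ◇¬r there: 1:T. ✓
Satisfying worlds: {1, 2, 3}.
So ◇◇¬r fails at the other 0 worlds.

0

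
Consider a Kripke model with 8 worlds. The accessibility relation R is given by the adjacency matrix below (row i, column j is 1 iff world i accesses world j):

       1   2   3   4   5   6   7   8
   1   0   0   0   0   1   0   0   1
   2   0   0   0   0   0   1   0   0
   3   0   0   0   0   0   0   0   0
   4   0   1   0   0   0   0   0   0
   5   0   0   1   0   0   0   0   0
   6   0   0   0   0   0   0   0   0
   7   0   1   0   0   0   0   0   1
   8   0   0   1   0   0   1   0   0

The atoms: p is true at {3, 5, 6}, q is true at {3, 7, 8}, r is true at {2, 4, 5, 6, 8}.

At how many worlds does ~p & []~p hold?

2

1: ~p is T, []~p is F. ✗
2: ~p is T, []~p is F. ✗
3: ~p is F, []~p is T. ✗
4: ~p is T, []~p is T. ✓
5: ~p is F, []~p is F. ✗
6: ~p is F, []~p is T. ✗
7: ~p is T, []~p is T. ✓
8: ~p is T, []~p is F. ✗
Satisfying worlds: {4, 7}.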